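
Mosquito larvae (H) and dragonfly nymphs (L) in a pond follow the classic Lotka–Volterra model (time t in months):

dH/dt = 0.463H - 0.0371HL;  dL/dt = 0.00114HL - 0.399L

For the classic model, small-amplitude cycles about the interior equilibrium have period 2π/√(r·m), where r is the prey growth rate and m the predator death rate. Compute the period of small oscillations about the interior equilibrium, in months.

Here r = 0.463 and m = 0.399, so r·m = 0.185.
ω = √0.185 = 0.43 per month, hence T = 2π/ω ≈ 14.6 months.

T ≈ 14.6 months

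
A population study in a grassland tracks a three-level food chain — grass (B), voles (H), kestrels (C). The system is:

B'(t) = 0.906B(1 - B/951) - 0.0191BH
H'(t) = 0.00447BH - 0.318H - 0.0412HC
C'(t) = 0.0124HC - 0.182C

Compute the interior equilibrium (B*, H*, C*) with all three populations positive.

B* ≈ 657, H* ≈ 14.7, C* ≈ 63.5

From dC/dt = 0: 0.0124H* = 0.182, so H* = 14.7.
From dB/dt = 0: 0.906(1 - B*/951) = 0.0191·14.7, giving B* = 951·(1 - 0.309) = 657.
From dH/dt = 0: 0.00447·657 - 0.318 = 0.0412C*, so C* = 2.62/0.0412 = 63.5.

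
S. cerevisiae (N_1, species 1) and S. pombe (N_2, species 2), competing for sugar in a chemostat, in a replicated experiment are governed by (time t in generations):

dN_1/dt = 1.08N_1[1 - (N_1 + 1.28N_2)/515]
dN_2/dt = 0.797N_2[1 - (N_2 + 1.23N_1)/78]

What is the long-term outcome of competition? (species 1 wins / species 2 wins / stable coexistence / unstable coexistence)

Compare the nullcline intercepts: K1/α12 = 515/1.28 = 402 > K2 = 78; K2/α21 = 78/1.23 = 63.4 < K1 = 515.
Since the inequalities point opposite ways, species 1 can invade but species 2 cannot.

species 1 excludes species 2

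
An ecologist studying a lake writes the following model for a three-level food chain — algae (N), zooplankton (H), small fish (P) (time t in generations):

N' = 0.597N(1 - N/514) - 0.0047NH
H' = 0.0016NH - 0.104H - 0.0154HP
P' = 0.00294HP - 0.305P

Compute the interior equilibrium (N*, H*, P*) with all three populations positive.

N* ≈ 94.2, H* ≈ 104, P* ≈ 3.03

From dP/dt = 0: 0.00294H* = 0.305, so H* = 104.
From dN/dt = 0: 0.597(1 - N*/514) = 0.0047·104, giving N* = 514·(1 - 0.817) = 94.2.
From dH/dt = 0: 0.0016·94.2 - 0.104 = 0.0154P*, so P* = 0.0467/0.0154 = 3.03.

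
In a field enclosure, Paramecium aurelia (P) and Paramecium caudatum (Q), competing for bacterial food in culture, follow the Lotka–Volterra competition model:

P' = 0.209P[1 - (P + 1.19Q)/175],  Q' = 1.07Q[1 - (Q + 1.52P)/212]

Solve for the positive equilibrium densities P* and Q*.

P* ≈ 95.5, Q* ≈ 66.8

Setting both brackets to zero gives the nullclines P + 1.19Q = 175 and 1.52P + Q = 212.
Substituting Q = 212 - 1.52P into the first: P(1 - 1.19·1.52) = 175 - 1.19·212.
So P* = -77.3/-0.809 = 95.5, and then Q* = 212 - 1.52·95.5 = 66.8.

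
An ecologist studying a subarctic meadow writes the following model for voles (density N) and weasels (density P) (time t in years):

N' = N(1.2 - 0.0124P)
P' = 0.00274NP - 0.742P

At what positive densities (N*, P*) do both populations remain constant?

N* ≈ 271, P* ≈ 96.8

Set dP/dt = 0 with P > 0: 0.00274N - 0.742 = 0, so N* = 0.742/0.00274 = 271.
Set dN/dt = 0 with N > 0: 1.2 - 0.0124P = 0, so P* = 1.2/0.0124 = 96.8.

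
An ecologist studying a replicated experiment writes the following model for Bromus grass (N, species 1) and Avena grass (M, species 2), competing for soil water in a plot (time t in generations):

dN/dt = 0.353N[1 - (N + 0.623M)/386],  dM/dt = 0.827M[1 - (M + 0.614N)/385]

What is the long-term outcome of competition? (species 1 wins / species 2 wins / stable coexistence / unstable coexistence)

stable coexistence

Compare the nullcline intercepts: K1/α12 = 386/0.623 = 620 > K2 = 385; K2/α21 = 385/0.614 = 627 > K1 = 386.
Since both inequalities hold, each species can invade when rare, so the interior equilibrium is stable.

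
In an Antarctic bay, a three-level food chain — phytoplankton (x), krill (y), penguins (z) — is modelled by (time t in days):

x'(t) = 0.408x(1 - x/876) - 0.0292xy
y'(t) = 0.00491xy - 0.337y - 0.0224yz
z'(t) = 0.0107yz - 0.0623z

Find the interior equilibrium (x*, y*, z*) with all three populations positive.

From dz/dt = 0: 0.0107y* = 0.0623, so y* = 5.82.
From dx/dt = 0: 0.408(1 - x*/876) = 0.0292·5.82, giving x* = 876·(1 - 0.417) = 511.
From dy/dt = 0: 0.00491·511 - 0.337 = 0.0224z*, so z* = 2.17/0.0224 = 97.

x* ≈ 511, y* ≈ 5.82, z* ≈ 97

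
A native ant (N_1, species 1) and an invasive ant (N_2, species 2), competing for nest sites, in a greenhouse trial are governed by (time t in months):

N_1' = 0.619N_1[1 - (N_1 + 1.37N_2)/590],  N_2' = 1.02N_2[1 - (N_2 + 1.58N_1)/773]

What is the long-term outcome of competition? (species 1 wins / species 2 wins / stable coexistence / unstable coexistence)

Compare the nullcline intercepts: K1/α12 = 590/1.37 = 431 < K2 = 773; K2/α21 = 773/1.58 = 489 < K1 = 590.
Since both are reversed, neither can invade when rare; the interior point is a saddle.

unstable coexistence (outcome depends on initial conditions)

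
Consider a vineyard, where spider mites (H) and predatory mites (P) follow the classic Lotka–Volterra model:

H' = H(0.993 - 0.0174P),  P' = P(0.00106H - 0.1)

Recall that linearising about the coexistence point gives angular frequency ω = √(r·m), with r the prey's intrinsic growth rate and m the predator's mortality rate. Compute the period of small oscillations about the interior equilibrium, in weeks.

T ≈ 19.9 weeks

Here r = 0.993 and m = 0.1, so r·m = 0.0993.
ω = √0.0993 = 0.315 per week, hence T = 2π/ω ≈ 19.9 weeks.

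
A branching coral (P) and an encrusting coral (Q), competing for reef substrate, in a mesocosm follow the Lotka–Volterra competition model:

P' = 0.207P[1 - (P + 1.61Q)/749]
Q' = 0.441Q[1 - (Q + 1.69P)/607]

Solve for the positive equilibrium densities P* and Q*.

P* ≈ 133, Q* ≈ 383

Setting both brackets to zero gives the nullclines P + 1.61Q = 749 and 1.69P + Q = 607.
Substituting Q = 607 - 1.69P into the first: P(1 - 1.61·1.69) = 749 - 1.61·607.
So P* = -228/-1.72 = 133, and then Q* = 607 - 1.69·133 = 383.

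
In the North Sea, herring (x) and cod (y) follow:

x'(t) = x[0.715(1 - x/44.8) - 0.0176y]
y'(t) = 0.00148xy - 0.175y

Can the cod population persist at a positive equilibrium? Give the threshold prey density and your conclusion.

The predator equation gives dy/dt > 0 only when x > 0.175/0.00148 = 118.
Without the predator, x → K = 44.8. Since 44.8 < 118, the predator cannot invade.

Threshold x = 118; K < 118, so no, the predator goes extinct.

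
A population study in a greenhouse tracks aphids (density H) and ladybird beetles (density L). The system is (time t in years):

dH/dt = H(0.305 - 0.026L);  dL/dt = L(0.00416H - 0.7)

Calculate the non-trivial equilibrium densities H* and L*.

Set dL/dt = 0 with L > 0: 0.00416H - 0.7 = 0, so H* = 0.7/0.00416 = 168.
Set dH/dt = 0 with H > 0: 0.305 - 0.026L = 0, so L* = 0.305/0.026 = 11.7.

H* ≈ 168, L* ≈ 11.7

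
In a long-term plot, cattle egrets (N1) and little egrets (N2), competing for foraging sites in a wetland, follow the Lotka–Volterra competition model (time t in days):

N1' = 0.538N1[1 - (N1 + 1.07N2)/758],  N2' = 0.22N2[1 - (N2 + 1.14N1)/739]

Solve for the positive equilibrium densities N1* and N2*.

N1* ≈ 149, N2* ≈ 569

Setting both brackets to zero gives the nullclines N1 + 1.07N2 = 758 and 1.14N1 + N2 = 739.
Substituting N2 = 739 - 1.14N1 into the first: N1(1 - 1.07·1.14) = 758 - 1.07·739.
So N1* = -32.7/-0.22 = 149, and then N2* = 739 - 1.14·149 = 569.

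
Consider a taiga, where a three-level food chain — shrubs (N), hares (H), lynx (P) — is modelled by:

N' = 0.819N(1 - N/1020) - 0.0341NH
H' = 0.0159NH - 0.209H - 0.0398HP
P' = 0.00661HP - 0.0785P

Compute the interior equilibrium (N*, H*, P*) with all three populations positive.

N* ≈ 516, H* ≈ 11.9, P* ≈ 201

From dP/dt = 0: 0.00661H* = 0.0785, so H* = 11.9.
From dN/dt = 0: 0.819(1 - N*/1020) = 0.0341·11.9, giving N* = 1020·(1 - 0.494) = 516.
From dH/dt = 0: 0.0159·516 - 0.209 = 0.0398P*, so P* = 7.99/0.0398 = 201.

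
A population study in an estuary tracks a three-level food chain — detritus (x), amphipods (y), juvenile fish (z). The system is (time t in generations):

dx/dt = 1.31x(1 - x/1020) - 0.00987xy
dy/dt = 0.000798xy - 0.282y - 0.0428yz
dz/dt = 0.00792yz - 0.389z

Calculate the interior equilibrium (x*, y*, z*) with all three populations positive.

x* ≈ 643, y* ≈ 49.1, z* ≈ 5.39

From dz/dt = 0: 0.00792y* = 0.389, so y* = 49.1.
From dx/dt = 0: 1.31(1 - x*/1020) = 0.00987·49.1, giving x* = 1020·(1 - 0.37) = 643.
From dy/dt = 0: 0.000798·643 - 0.282 = 0.0428z*, so z* = 0.231/0.0428 = 5.39.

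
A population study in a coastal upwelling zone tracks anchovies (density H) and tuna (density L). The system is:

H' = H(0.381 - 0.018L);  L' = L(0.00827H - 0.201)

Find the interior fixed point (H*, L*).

H* ≈ 24.3, L* ≈ 21.2

Set dL/dt = 0 with L > 0: 0.00827H - 0.201 = 0, so H* = 0.201/0.00827 = 24.3.
Set dH/dt = 0 with H > 0: 0.381 - 0.018L = 0, so L* = 0.381/0.018 = 21.2.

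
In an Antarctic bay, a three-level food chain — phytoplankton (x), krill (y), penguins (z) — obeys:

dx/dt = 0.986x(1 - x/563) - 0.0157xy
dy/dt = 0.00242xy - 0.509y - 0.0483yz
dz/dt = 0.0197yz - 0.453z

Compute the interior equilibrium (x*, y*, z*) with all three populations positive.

From dz/dt = 0: 0.0197y* = 0.453, so y* = 23.
From dx/dt = 0: 0.986(1 - x*/563) = 0.0157·23, giving x* = 563·(1 - 0.366) = 357.
From dy/dt = 0: 0.00242·357 - 0.509 = 0.0483z*, so z* = 0.355/0.0483 = 7.34.

x* ≈ 357, y* ≈ 23, z* ≈ 7.34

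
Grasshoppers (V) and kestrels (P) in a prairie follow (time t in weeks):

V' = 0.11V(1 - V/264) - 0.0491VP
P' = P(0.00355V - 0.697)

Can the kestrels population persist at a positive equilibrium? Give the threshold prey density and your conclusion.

Threshold V = 196; K > 196, so yes, the predator persists.

The predator equation gives dP/dt > 0 only when V > 0.697/0.00355 = 196.
Without the predator, V → K = 264. Since 264 > 196, the predator can invade and persist.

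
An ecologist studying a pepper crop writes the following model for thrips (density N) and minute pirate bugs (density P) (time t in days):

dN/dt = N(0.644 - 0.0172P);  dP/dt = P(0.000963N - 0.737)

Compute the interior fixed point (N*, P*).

Set dP/dt = 0 with P > 0: 0.000963N - 0.737 = 0, so N* = 0.737/0.000963 = 765.
Set dN/dt = 0 with N > 0: 0.644 - 0.0172P = 0, so P* = 0.644/0.0172 = 37.4.

N* ≈ 765, P* ≈ 37.4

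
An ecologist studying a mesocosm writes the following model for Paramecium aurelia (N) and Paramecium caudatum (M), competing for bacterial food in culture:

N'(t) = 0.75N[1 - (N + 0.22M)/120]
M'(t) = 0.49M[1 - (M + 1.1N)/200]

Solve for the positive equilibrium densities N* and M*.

Setting both brackets to zero gives the nullclines N + 0.22M = 120 and 1.1N + M = 200.
Substituting M = 200 - 1.1N into the first: N(1 - 0.22·1.1) = 120 - 0.22·200.
So N* = 76/0.758 = 100, and then M* = 200 - 1.1·100 = 89.7.

N* ≈ 100, M* ≈ 89.7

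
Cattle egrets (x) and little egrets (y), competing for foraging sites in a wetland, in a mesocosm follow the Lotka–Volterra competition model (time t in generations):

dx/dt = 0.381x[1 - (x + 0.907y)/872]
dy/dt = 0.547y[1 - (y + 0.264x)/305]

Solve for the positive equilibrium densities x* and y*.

x* ≈ 783, y* ≈ 98.3

Setting both brackets to zero gives the nullclines x + 0.907y = 872 and 0.264x + y = 305.
Substituting y = 305 - 0.264x into the first: x(1 - 0.907·0.264) = 872 - 0.907·305.
So x* = 595/0.761 = 783, and then y* = 305 - 0.264·783 = 98.3.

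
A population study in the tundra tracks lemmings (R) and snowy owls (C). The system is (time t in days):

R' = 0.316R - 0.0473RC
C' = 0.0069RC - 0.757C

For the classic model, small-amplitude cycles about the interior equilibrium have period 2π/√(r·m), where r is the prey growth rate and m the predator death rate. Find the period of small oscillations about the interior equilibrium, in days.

Here r = 0.316 and m = 0.757, so r·m = 0.239.
ω = √0.239 = 0.489 per day, hence T = 2π/ω ≈ 12.8 days.

T ≈ 12.8 days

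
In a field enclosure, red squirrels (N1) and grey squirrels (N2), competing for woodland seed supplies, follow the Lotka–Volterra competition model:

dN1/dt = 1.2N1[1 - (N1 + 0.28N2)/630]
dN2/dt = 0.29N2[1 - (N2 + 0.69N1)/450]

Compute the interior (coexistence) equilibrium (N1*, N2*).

N1* ≈ 625, N2* ≈ 19

Setting both brackets to zero gives the nullclines N1 + 0.28N2 = 630 and 0.69N1 + N2 = 450.
Substituting N2 = 450 - 0.69N1 into the first: N1(1 - 0.28·0.69) = 630 - 0.28·450.
So N1* = 504/0.807 = 625, and then N2* = 450 - 0.69·625 = 19.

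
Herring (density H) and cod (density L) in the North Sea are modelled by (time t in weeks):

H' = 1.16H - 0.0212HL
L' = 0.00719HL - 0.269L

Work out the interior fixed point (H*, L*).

Set dL/dt = 0 with L > 0: 0.00719H - 0.269 = 0, so H* = 0.269/0.00719 = 37.4.
Set dH/dt = 0 with H > 0: 1.16 - 0.0212L = 0, so L* = 1.16/0.0212 = 54.7.

H* ≈ 37.4, L* ≈ 54.7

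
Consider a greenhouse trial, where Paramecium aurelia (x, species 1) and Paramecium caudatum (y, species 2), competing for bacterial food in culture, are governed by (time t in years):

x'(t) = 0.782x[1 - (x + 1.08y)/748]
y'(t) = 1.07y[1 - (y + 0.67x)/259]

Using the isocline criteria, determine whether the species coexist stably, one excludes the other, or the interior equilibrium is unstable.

species 1 excludes species 2

Compare the nullcline intercepts: K1/α12 = 748/1.08 = 693 > K2 = 259; K2/α21 = 259/0.67 = 387 < K1 = 748.
Since the inequalities point opposite ways, species 1 can invade but species 2 cannot.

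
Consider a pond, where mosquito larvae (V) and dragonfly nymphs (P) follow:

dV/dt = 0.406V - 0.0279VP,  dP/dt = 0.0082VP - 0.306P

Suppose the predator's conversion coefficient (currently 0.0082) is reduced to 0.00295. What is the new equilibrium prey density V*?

At the interior fixed point, setting dP/dt = 0 with P > 0 fixes V* = (predator death rate)/(VP coefficient) — independent of the other coefficients.
With the change, V* = 0.306/0.00295 = 104; it rises from 37.3.

V* ≈ 104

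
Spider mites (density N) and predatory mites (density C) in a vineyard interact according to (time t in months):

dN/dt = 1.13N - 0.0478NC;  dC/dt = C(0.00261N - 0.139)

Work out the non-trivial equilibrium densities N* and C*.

Set dC/dt = 0 with C > 0: 0.00261N - 0.139 = 0, so N* = 0.139/0.00261 = 53.3.
Set dN/dt = 0 with N > 0: 1.13 - 0.0478C = 0, so C* = 1.13/0.0478 = 23.6.

N* ≈ 53.3, C* ≈ 23.6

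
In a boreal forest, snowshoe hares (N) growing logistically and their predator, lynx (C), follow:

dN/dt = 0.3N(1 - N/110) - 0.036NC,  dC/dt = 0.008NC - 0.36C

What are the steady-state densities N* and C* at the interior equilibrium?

N* ≈ 45, C* ≈ 4.92

From dC/dt = 0 with C > 0: 0.008N* = 0.36, so N* = 45.
Substitute into dN/dt = 0: 0.3(1 - 45/110) = 0.036C*.
The bracket is 0.591, giving C* = 0.177/0.036 = 4.92.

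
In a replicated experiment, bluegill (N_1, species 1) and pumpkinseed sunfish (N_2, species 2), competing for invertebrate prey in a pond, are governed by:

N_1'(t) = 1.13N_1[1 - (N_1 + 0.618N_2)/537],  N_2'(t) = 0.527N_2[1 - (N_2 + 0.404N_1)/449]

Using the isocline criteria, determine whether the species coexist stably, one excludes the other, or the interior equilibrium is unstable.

Compare the nullcline intercepts: K1/α12 = 537/0.618 = 869 > K2 = 449; K2/α21 = 449/0.404 = 1110 > K1 = 537.
Since both inequalities hold, each species can invade when rare, so the interior equilibrium is stable.

stable coexistence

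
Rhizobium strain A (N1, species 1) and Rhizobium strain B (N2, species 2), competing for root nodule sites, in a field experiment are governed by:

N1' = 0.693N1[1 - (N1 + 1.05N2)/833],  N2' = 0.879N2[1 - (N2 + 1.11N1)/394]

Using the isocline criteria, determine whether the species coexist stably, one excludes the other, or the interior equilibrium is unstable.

species 1 excludes species 2

Compare the nullcline intercepts: K1/α12 = 833/1.05 = 793 > K2 = 394; K2/α21 = 394/1.11 = 355 < K1 = 833.
Since the inequalities point opposite ways, species 1 can invade but species 2 cannot.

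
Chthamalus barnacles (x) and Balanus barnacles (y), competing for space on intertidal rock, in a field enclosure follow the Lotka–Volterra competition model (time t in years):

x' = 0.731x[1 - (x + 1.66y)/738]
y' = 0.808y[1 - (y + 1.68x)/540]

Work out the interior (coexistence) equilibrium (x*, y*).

x* ≈ 88.6, y* ≈ 391

Setting both brackets to zero gives the nullclines x + 1.66y = 738 and 1.68x + y = 540.
Substituting y = 540 - 1.68x into the first: x(1 - 1.66·1.68) = 738 - 1.66·540.
So x* = -158/-1.79 = 88.6, and then y* = 540 - 1.68·88.6 = 391.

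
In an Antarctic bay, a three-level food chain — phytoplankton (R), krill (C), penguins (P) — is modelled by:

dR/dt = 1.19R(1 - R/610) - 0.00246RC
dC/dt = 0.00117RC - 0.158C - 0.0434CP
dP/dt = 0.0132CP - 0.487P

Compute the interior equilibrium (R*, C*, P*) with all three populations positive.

From dP/dt = 0: 0.0132C* = 0.487, so C* = 36.9.
From dR/dt = 0: 1.19(1 - R*/610) = 0.00246·36.9, giving R* = 610·(1 - 0.0763) = 563.
From dC/dt = 0: 0.00117·563 - 0.158 = 0.0434P*, so P* = 0.501/0.0434 = 11.5.

R* ≈ 563, C* ≈ 36.9, P* ≈ 11.5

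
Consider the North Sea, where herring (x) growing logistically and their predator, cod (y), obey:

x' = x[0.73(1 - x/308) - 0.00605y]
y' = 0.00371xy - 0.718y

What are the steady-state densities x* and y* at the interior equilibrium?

x* ≈ 194, y* ≈ 44.8

From dy/dt = 0 with y > 0: 0.00371x* = 0.718, so x* = 194.
Substitute into dx/dt = 0: 0.73(1 - 194/308) = 0.00605y*.
The bracket is 0.372, giving y* = 0.271/0.00605 = 44.8.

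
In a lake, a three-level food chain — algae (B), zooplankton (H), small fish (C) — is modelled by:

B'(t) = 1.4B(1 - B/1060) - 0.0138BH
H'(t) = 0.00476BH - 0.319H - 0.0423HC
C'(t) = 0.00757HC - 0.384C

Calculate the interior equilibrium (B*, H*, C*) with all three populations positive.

From dC/dt = 0: 0.00757H* = 0.384, so H* = 50.7.
From dB/dt = 0: 1.4(1 - B*/1060) = 0.0138·50.7, giving B* = 1060·(1 - 0.5) = 530.
From dH/dt = 0: 0.00476·530 - 0.319 = 0.0423C*, so C* = 2.2/0.0423 = 52.1.

B* ≈ 530, H* ≈ 50.7, C* ≈ 52.1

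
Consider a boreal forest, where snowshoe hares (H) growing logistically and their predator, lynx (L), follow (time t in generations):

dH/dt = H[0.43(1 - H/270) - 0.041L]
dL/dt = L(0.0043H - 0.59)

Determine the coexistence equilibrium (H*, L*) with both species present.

From dL/dt = 0 with L > 0: 0.0043H* = 0.59, so H* = 137.
Substitute into dH/dt = 0: 0.43(1 - 137/270) = 0.041L*.
The bracket is 0.492, giving L* = 0.211/0.041 = 5.16.

H* ≈ 137, L* ≈ 5.16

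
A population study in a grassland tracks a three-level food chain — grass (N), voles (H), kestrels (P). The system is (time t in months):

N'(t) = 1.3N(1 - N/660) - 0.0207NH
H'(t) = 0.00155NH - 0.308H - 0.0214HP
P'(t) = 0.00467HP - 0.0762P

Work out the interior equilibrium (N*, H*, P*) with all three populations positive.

From dP/dt = 0: 0.00467H* = 0.0762, so H* = 16.3.
From dN/dt = 0: 1.3(1 - N*/660) = 0.0207·16.3, giving N* = 660·(1 - 0.26) = 489.
From dH/dt = 0: 0.00155·489 - 0.308 = 0.0214P*, so P* = 0.449/0.0214 = 21.

N* ≈ 489, H* ≈ 16.3, P* ≈ 21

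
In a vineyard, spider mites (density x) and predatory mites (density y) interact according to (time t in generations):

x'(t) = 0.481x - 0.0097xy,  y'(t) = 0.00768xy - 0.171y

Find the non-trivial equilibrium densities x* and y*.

Set dy/dt = 0 with y > 0: 0.00768x - 0.171 = 0, so x* = 0.171/0.00768 = 22.3.
Set dx/dt = 0 with x > 0: 0.481 - 0.0097y = 0, so y* = 0.481/0.0097 = 49.6.

x* ≈ 22.3, y* ≈ 49.6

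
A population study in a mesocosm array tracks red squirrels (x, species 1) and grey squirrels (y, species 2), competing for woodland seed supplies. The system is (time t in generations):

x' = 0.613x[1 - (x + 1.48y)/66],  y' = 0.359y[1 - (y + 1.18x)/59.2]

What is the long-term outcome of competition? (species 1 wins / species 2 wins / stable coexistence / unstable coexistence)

unstable coexistence (outcome depends on initial conditions)

Compare the nullcline intercepts: K1/α12 = 66/1.48 = 44.6 < K2 = 59.2; K2/α21 = 59.2/1.18 = 50.2 < K1 = 66.
Since both are reversed, neither can invade when rare; the interior point is a saddle.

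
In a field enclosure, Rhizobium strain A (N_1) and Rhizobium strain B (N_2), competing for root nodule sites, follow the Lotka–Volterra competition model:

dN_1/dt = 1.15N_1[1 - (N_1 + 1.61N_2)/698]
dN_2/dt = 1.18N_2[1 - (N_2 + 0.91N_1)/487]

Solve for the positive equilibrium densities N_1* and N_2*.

Setting both brackets to zero gives the nullclines N_1 + 1.61N_2 = 698 and 0.91N_1 + N_2 = 487.
Substituting N_2 = 487 - 0.91N_1 into the first: N_1(1 - 1.61·0.91) = 698 - 1.61·487.
So N_1* = -86.1/-0.465 = 185, and then N_2* = 487 - 0.91·185 = 319.

N_1* ≈ 185, N_2* ≈ 319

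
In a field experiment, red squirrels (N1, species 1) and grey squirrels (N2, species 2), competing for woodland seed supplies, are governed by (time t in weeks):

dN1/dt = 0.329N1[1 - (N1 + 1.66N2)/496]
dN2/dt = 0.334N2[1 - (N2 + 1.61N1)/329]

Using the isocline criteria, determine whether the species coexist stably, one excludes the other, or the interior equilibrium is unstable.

unstable coexistence (outcome depends on initial conditions)

Compare the nullcline intercepts: K1/α12 = 496/1.66 = 299 < K2 = 329; K2/α21 = 329/1.61 = 204 < K1 = 496.
Since both are reversed, neither can invade when rare; the interior point is a saddle.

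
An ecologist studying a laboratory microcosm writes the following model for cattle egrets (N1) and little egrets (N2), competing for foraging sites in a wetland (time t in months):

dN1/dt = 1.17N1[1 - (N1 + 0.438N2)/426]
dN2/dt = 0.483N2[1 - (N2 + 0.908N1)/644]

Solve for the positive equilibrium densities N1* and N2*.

Setting both brackets to zero gives the nullclines N1 + 0.438N2 = 426 and 0.908N1 + N2 = 644.
Substituting N2 = 644 - 0.908N1 into the first: N1(1 - 0.438·0.908) = 426 - 0.438·644.
So N1* = 144/0.602 = 239, and then N2* = 644 - 0.908·239 = 427.

N1* ≈ 239, N2* ≈ 427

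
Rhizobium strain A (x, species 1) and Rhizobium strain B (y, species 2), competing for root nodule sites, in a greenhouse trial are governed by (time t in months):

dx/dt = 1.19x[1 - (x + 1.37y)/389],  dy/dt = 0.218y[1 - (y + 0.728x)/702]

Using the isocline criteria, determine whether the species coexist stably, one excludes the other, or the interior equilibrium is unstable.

species 2 excludes species 1

Compare the nullcline intercepts: K1/α12 = 389/1.37 = 284 < K2 = 702; K2/α21 = 702/0.728 = 964 > K1 = 389.
Since the inequalities point opposite ways, species 2 can invade but species 1 cannot.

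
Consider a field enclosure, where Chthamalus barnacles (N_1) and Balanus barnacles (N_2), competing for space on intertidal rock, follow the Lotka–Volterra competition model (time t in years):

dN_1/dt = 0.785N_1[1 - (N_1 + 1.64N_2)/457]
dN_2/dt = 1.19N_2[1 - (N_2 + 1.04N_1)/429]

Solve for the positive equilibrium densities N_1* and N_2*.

N_1* ≈ 349, N_2* ≈ 65.6

Setting both brackets to zero gives the nullclines N_1 + 1.64N_2 = 457 and 1.04N_1 + N_2 = 429.
Substituting N_2 = 429 - 1.04N_1 into the first: N_1(1 - 1.64·1.04) = 457 - 1.64·429.
So N_1* = -247/-0.706 = 349, and then N_2* = 429 - 1.04·349 = 65.6.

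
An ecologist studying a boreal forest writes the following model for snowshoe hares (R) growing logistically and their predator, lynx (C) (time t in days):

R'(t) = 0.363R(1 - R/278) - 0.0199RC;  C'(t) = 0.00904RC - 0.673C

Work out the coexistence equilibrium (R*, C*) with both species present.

R* ≈ 74.4, C* ≈ 13.4

From dC/dt = 0 with C > 0: 0.00904R* = 0.673, so R* = 74.4.
Substitute into dR/dt = 0: 0.363(1 - 74.4/278) = 0.0199C*.
The bracket is 0.732, giving C* = 0.266/0.0199 = 13.4.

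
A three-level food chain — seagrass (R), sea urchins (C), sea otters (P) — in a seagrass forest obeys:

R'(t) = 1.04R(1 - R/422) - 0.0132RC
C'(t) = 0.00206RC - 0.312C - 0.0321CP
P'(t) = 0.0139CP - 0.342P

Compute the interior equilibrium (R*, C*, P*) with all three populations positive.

R* ≈ 290, C* ≈ 24.6, P* ≈ 8.9

From dP/dt = 0: 0.0139C* = 0.342, so C* = 24.6.
From dR/dt = 0: 1.04(1 - R*/422) = 0.0132·24.6, giving R* = 422·(1 - 0.312) = 290.
From dC/dt = 0: 0.00206·290 - 0.312 = 0.0321P*, so P* = 0.286/0.0321 = 8.9.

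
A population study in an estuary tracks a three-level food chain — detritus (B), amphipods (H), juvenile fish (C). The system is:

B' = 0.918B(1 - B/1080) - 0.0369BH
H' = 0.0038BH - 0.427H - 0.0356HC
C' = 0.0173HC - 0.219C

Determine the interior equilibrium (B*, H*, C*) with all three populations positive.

From dC/dt = 0: 0.0173H* = 0.219, so H* = 12.7.
From dB/dt = 0: 0.918(1 - B*/1080) = 0.0369·12.7, giving B* = 1080·(1 - 0.509) = 530.
From dH/dt = 0: 0.0038·530 - 0.427 = 0.0356C*, so C* = 1.59/0.0356 = 44.6.

B* ≈ 530, H* ≈ 12.7, C* ≈ 44.6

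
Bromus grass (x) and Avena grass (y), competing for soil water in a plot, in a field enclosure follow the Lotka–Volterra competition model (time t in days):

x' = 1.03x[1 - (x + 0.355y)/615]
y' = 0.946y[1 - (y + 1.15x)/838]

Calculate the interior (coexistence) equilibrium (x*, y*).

Setting both brackets to zero gives the nullclines x + 0.355y = 615 and 1.15x + y = 838.
Substituting y = 838 - 1.15x into the first: x(1 - 0.355·1.15) = 615 - 0.355·838.
So x* = 318/0.592 = 537, and then y* = 838 - 1.15·537 = 221.

x* ≈ 537, y* ≈ 221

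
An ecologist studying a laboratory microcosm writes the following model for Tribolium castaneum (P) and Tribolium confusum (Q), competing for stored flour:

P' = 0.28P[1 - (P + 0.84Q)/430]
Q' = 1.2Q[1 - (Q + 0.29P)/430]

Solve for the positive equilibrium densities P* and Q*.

Setting both brackets to zero gives the nullclines P + 0.84Q = 430 and 0.29P + Q = 430.
Substituting Q = 430 - 0.29P into the first: P(1 - 0.84·0.29) = 430 - 0.84·430.
So P* = 68.8/0.756 = 91, and then Q* = 430 - 0.29·91 = 404.

P* ≈ 91, Q* ≈ 404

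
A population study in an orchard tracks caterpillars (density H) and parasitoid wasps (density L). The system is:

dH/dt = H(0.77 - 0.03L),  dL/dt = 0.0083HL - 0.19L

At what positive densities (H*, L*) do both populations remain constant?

H* ≈ 22.9, L* ≈ 25.7

Set dL/dt = 0 with L > 0: 0.0083H - 0.19 = 0, so H* = 0.19/0.0083 = 22.9.
Set dH/dt = 0 with H > 0: 0.77 - 0.03L = 0, so L* = 0.77/0.03 = 25.7.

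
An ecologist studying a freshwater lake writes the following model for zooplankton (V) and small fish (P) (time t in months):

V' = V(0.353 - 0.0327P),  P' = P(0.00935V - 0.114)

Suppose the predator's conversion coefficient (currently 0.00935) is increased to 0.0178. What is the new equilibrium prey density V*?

V* ≈ 6.4

At the interior fixed point, setting dP/dt = 0 with P > 0 fixes V* = (predator death rate)/(VP coefficient) — independent of the other coefficients.
With the change, V* = 0.114/0.0178 = 6.4; it falls from 12.2.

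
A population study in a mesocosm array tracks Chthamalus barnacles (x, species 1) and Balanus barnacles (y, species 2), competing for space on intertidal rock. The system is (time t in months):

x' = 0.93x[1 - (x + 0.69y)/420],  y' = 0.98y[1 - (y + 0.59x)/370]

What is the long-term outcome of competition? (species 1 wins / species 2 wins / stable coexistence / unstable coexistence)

Compare the nullcline intercepts: K1/α12 = 420/0.69 = 609 > K2 = 370; K2/α21 = 370/0.59 = 627 > K1 = 420.
Since both inequalities hold, each species can invade when rare, so the interior equilibrium is stable.

stable coexistence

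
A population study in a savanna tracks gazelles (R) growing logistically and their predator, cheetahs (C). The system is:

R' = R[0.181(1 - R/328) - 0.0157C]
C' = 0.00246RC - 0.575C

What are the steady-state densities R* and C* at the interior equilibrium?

From dC/dt = 0 with C > 0: 0.00246R* = 0.575, so R* = 234.
Substitute into dR/dt = 0: 0.181(1 - 234/328) = 0.0157C*.
The bracket is 0.287, giving C* = 0.052/0.0157 = 3.31.

R* ≈ 234, C* ≈ 3.31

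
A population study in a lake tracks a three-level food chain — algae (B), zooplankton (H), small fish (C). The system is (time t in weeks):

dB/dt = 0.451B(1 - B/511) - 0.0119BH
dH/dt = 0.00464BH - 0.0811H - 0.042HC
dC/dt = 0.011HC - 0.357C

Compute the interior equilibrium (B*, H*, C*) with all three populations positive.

B* ≈ 73.4, H* ≈ 32.5, C* ≈ 6.18

From dC/dt = 0: 0.011H* = 0.357, so H* = 32.5.
From dB/dt = 0: 0.451(1 - B*/511) = 0.0119·32.5, giving B* = 511·(1 - 0.856) = 73.4.
From dH/dt = 0: 0.00464·73.4 - 0.0811 = 0.042C*, so C* = 0.26/0.042 = 6.18.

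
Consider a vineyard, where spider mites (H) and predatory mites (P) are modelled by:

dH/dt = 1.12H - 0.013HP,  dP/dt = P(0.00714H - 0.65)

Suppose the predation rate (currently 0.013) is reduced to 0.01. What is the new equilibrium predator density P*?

P* ≈ 112

At the interior fixed point, setting dH/dt = 0 with H > 0 fixes P* = (prey growth rate)/(HP coefficient) — independent of the other coefficients.
With the change, P* = 1.12/0.01 = 112; it rises from 86.2.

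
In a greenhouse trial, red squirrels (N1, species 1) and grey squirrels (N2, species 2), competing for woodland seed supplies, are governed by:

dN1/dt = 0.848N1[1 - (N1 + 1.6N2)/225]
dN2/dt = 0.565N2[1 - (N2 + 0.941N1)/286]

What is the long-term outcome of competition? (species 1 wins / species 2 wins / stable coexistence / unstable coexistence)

Compare the nullcline intercepts: K1/α12 = 225/1.6 = 141 < K2 = 286; K2/α21 = 286/0.941 = 304 > K1 = 225.
Since the inequalities point opposite ways, species 2 can invade but species 1 cannot.

species 2 excludes species 1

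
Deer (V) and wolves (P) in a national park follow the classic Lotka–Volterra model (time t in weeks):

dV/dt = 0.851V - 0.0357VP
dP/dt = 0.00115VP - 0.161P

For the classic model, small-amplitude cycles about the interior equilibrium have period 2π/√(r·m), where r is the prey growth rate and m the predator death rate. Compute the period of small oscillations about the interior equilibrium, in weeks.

Here r = 0.851 and m = 0.161, so r·m = 0.137.
ω = √0.137 = 0.37 per week, hence T = 2π/ω ≈ 17 weeks.

T ≈ 17 weeks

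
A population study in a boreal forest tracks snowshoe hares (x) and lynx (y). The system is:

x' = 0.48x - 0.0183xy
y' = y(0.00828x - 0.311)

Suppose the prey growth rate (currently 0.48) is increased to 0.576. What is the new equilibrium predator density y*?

y* ≈ 31.5

At the interior fixed point, setting dx/dt = 0 with x > 0 fixes y* = (prey growth rate)/(xy coefficient) — independent of the other coefficients.
With the change, y* = 0.576/0.0183 = 31.5; it rises from 26.2.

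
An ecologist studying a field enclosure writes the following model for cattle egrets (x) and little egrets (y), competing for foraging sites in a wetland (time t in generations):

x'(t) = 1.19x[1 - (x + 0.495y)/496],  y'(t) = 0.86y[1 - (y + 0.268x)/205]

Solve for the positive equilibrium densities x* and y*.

Setting both brackets to zero gives the nullclines x + 0.495y = 496 and 0.268x + y = 205.
Substituting y = 205 - 0.268x into the first: x(1 - 0.495·0.268) = 496 - 0.495·205.
So x* = 395/0.867 = 455, and then y* = 205 - 0.268·455 = 83.1.

x* ≈ 455, y* ≈ 83.1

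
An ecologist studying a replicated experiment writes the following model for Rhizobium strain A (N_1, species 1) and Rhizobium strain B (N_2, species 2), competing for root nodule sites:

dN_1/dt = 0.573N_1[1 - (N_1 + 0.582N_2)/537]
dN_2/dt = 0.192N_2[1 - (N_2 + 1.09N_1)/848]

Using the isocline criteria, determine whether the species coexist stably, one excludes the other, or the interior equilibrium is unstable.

stable coexistence

Compare the nullcline intercepts: K1/α12 = 537/0.582 = 923 > K2 = 848; K2/α21 = 848/1.09 = 778 > K1 = 537.
Since both inequalities hold, each species can invade when rare, so the interior equilibrium is stable.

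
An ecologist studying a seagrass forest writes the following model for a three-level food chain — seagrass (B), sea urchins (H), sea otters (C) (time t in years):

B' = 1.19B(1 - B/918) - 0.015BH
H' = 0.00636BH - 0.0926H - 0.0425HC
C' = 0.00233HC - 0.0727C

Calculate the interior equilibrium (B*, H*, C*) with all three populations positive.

From dC/dt = 0: 0.00233H* = 0.0727, so H* = 31.2.
From dB/dt = 0: 1.19(1 - B*/918) = 0.015·31.2, giving B* = 918·(1 - 0.393) = 557.
From dH/dt = 0: 0.00636·557 - 0.0926 = 0.0425C*, so C* = 3.45/0.0425 = 81.2.

B* ≈ 557, H* ≈ 31.2, C* ≈ 81.2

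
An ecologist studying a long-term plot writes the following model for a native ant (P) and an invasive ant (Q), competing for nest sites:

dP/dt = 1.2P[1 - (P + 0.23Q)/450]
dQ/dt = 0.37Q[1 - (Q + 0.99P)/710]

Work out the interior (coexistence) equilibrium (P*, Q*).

P* ≈ 371, Q* ≈ 342

Setting both brackets to zero gives the nullclines P + 0.23Q = 450 and 0.99P + Q = 710.
Substituting Q = 710 - 0.99P into the first: P(1 - 0.23·0.99) = 450 - 0.23·710.
So P* = 287/0.772 = 371, and then Q* = 710 - 0.99·371 = 342.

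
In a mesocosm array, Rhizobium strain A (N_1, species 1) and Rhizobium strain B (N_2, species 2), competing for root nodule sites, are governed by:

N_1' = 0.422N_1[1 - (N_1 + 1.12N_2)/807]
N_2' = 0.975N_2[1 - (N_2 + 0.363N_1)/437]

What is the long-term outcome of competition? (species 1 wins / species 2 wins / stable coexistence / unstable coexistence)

stable coexistence

Compare the nullcline intercepts: K1/α12 = 807/1.12 = 721 > K2 = 437; K2/α21 = 437/0.363 = 1200 > K1 = 807.
Since both inequalities hold, each species can invade when rare, so the interior equilibrium is stable.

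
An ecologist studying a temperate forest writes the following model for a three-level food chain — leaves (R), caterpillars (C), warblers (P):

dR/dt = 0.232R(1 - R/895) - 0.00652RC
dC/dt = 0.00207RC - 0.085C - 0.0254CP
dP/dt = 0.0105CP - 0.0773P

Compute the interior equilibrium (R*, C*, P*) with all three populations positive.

R* ≈ 710, C* ≈ 7.36, P* ≈ 54.5

From dP/dt = 0: 0.0105C* = 0.0773, so C* = 7.36.
From dR/dt = 0: 0.232(1 - R*/895) = 0.00652·7.36, giving R* = 895·(1 - 0.207) = 710.
From dC/dt = 0: 0.00207·710 - 0.085 = 0.0254P*, so P* = 1.38/0.0254 = 54.5.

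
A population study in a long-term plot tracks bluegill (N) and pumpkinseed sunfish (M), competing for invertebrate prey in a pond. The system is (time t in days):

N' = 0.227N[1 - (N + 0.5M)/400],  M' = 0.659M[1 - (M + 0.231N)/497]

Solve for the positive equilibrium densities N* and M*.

N* ≈ 171, M* ≈ 457

Setting both brackets to zero gives the nullclines N + 0.5M = 400 and 0.231N + M = 497.
Substituting M = 497 - 0.231N into the first: N(1 - 0.5·0.231) = 400 - 0.5·497.
So N* = 152/0.884 = 171, and then M* = 497 - 0.231·171 = 457.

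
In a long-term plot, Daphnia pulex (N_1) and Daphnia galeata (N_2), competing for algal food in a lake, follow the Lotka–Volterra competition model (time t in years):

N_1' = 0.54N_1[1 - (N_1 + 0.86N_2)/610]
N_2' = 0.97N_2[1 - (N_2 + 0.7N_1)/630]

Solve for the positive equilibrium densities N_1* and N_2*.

Setting both brackets to zero gives the nullclines N_1 + 0.86N_2 = 610 and 0.7N_1 + N_2 = 630.
Substituting N_2 = 630 - 0.7N_1 into the first: N_1(1 - 0.86·0.7) = 610 - 0.86·630.
So N_1* = 68.2/0.398 = 171, and then N_2* = 630 - 0.7·171 = 510.

N_1* ≈ 171, N_2* ≈ 510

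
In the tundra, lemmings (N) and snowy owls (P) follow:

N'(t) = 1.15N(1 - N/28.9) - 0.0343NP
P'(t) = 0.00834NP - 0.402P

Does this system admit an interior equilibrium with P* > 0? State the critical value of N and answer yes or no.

Threshold N = 48.2; K < 48.2, so no, the predator goes extinct.

The predator equation gives dP/dt > 0 only when N > 0.402/0.00834 = 48.2.
Without the predator, N → K = 28.9. Since 28.9 < 48.2, the predator cannot invade.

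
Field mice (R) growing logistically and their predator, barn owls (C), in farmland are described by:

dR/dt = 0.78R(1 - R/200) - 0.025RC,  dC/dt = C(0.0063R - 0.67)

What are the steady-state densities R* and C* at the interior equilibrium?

R* ≈ 106, C* ≈ 14.6

From dC/dt = 0 with C > 0: 0.0063R* = 0.67, so R* = 106.
Substitute into dR/dt = 0: 0.78(1 - 106/200) = 0.025C*.
The bracket is 0.468, giving C* = 0.365/0.025 = 14.6.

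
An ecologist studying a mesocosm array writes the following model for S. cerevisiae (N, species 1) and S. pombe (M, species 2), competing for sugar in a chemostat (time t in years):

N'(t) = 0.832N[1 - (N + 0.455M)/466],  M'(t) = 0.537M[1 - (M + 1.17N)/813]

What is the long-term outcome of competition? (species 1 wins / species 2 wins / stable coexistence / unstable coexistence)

Compare the nullcline intercepts: K1/α12 = 466/0.455 = 1020 > K2 = 813; K2/α21 = 813/1.17 = 695 > K1 = 466.
Since both inequalities hold, each species can invade when rare, so the interior equilibrium is stable.

stable coexistence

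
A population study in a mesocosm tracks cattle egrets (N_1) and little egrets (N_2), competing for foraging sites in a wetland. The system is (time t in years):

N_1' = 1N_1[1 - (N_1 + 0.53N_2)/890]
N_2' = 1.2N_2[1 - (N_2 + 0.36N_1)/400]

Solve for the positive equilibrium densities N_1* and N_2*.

Setting both brackets to zero gives the nullclines N_1 + 0.53N_2 = 890 and 0.36N_1 + N_2 = 400.
Substituting N_2 = 400 - 0.36N_1 into the first: N_1(1 - 0.53·0.36) = 890 - 0.53·400.
So N_1* = 678/0.809 = 838, and then N_2* = 400 - 0.36·838 = 98.4.

N_1* ≈ 838, N_2* ≈ 98.4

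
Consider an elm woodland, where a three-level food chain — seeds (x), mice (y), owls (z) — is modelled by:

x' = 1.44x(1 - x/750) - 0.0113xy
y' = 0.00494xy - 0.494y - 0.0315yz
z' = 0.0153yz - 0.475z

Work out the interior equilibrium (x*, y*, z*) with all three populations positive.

x* ≈ 567, y* ≈ 31, z* ≈ 73.3

From dz/dt = 0: 0.0153y* = 0.475, so y* = 31.
From dx/dt = 0: 1.44(1 - x*/750) = 0.0113·31, giving x* = 750·(1 - 0.244) = 567.
From dy/dt = 0: 0.00494·567 - 0.494 = 0.0315z*, so z* = 2.31/0.0315 = 73.3.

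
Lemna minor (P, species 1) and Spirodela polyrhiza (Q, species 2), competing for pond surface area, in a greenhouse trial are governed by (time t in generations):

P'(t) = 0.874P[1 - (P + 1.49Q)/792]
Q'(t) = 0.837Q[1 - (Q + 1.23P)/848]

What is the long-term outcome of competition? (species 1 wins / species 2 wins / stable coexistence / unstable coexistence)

unstable coexistence (outcome depends on initial conditions)

Compare the nullcline intercepts: K1/α12 = 792/1.49 = 532 < K2 = 848; K2/α21 = 848/1.23 = 689 < K1 = 792.
Since both are reversed, neither can invade when rare; the interior point is a saddle.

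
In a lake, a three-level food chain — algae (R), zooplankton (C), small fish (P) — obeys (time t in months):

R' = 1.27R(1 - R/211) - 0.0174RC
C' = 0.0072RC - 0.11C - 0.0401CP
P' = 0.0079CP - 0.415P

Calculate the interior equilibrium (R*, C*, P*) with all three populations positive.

R* ≈ 59.1, C* ≈ 52.5, P* ≈ 7.88

From dP/dt = 0: 0.0079C* = 0.415, so C* = 52.5.
From dR/dt = 0: 1.27(1 - R*/211) = 0.0174·52.5, giving R* = 211·(1 - 0.72) = 59.1.
From dC/dt = 0: 0.0072·59.1 - 0.11 = 0.0401P*, so P* = 0.316/0.0401 = 7.88.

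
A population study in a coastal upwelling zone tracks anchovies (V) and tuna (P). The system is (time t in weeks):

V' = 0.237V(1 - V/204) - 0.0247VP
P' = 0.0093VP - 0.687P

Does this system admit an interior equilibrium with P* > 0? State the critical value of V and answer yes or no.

Threshold V = 73.9; K > 73.9, so yes, the predator persists.

The predator equation gives dP/dt > 0 only when V > 0.687/0.0093 = 73.9.
Without the predator, V → K = 204. Since 204 > 73.9, the predator can invade and persist.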